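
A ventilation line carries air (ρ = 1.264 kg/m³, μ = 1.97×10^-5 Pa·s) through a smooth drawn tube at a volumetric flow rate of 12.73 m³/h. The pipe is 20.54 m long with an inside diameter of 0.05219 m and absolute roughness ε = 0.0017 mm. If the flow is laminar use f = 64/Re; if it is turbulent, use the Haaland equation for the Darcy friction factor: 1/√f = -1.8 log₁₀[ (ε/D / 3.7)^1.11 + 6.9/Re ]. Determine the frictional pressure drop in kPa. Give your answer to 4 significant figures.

Q = 12.73 m³/h = 12.73/3600 = 0.003536 m³/s.
Cross-sectional area A = πD²/4 = π(0.05219)²/4 = 0.002139 m²; mean velocity V = Q/A = 0.003536/0.002139 = 1.653 m/s.
Reynolds number Re = ρVD/μ = 1.264 · 1.653 · 0.05219 / 1.97e-05 = 5535.
Re > 4000 → turbulent. Relative roughness ε/D = 1.7e-06/0.05219 = 3.26e-05. Haaland: 1/√f = -1.8 log₁₀[(3.26e-05/3.7)^1.11 + 6.9/5535] = -1.8 log₁₀[2.45e-06 + 0.00125] = 5.226, so f = 0.03661.
Darcy-Weisbach: ΔP = f(L/D)(ρV²/2) = 0.03661·(20.54/0.05219)·(1.264·1.653²/2) = 0.03661·393.6·1.727 = 24.88 Pa.
ΔP = 24.88 Pa = 0.02488 kPa.

ΔP ≈ 0.02488 kPa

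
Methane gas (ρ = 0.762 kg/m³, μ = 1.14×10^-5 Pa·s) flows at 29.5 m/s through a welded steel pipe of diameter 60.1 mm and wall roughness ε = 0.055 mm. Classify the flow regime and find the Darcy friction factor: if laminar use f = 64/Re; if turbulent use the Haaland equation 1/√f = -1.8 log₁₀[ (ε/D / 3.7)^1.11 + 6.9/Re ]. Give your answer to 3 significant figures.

f ≈ 0.0213

Re = ρVD/μ = 0.762·29.5·0.0601/1.14e-05 = 1.185e+05.
Re > 4000 → turbulent. ε/D = 5.5e-05/0.0601 = 0.000915; Haaland: 1/√f = -1.8 log₁₀[9.92e-05 + 5.82e-05] = 6.845, so f = 0.02134.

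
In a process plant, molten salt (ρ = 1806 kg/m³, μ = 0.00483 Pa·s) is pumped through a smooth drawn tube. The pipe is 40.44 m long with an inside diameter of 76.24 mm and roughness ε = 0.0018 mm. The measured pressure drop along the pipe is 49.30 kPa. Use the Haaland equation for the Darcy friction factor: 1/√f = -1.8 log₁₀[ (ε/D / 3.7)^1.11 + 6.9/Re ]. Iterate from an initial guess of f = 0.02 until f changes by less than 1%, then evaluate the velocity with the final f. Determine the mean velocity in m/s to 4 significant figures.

Rearranging Darcy-Weisbach: V = √(2·ΔP·D/(f·L·ρ)). With ε/D = 1.8e-06/0.07624 = 2.36e-05, iterate starting from f = 0.02:
  f = 0.02 → V = √(2·4.93e+04·0.07624/(0.02·40.44·1806)) = 2.269 m/s; Re = ρVD/μ = 6.467e+04; f → 0.01963
  f = 0.01963 → V = 2.29 m/s; Re = 6.527e+04; f → 0.01959
Converged (Δf/f < 1%). With the final f = 0.01959: V = √(2·4.93e+04·0.07624/(0.01959·40.44·1806)) = 2.292 m/s.

V ≈ 2.292 m/s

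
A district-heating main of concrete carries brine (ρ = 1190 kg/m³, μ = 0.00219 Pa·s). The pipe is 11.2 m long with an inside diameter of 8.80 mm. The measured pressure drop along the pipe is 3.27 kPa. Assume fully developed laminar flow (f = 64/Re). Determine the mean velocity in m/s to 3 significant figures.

For laminar flow, f = 64/Re with Re = ρVD/μ, so Darcy-Weisbach reduces to ΔP = 32μLV/D². Solving for V: V = ΔP·D²/(32μL) = 3270·(0.0088)²/(32·0.00219·11.2) = 0.3226 m/s.
Check: Re = ρVD/μ = 1190·0.3226·0.0088/0.00219 = 1543 < 2300, so the laminar assumption holds.

V ≈ 0.323 m/s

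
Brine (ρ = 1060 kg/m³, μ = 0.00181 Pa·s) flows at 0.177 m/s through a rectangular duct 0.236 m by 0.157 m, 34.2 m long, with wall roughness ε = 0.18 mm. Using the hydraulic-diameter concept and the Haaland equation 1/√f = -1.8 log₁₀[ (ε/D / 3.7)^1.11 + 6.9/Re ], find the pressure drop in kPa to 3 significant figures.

Hydraulic diameter D_h = 4A/P = 4·(0.236·0.157)/(2·(0.236+0.157)) = 0.1482/0.786 = 0.1886 m.
Re = ρVD_h/μ = 1060·0.177·0.1886/0.00181 = 1.955e+04.
ε/D_h = 0.00018/0.1886 = 0.000955; Haaland gives 1/√f = -1.8 log₁₀[0.000104+0.000353] = 6.012, so f = 0.02767.
ΔP = f(L/D_h)(ρV²/2) = 0.02767·34.2/0.1886·16.6 = 83.32 Pa.
ΔP = 0.0833 kPa.

ΔP ≈ 0.0833 kPa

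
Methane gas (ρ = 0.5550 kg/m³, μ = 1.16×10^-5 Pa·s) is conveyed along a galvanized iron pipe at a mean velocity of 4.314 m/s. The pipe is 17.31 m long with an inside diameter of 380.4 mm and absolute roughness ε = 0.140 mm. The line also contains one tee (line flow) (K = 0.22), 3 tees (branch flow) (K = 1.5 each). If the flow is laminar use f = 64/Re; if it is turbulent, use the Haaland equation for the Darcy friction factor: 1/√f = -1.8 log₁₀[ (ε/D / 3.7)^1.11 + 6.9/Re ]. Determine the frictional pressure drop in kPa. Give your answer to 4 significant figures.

Reynolds number Re = ρVD/μ = 0.555 · 4.314 · 0.3804 / 1.16e-05 = 7.852e+04.
Re > 4000 → turbulent. Relative roughness ε/D = 0.00014/0.3804 = 0.000368. Haaland: 1/√f = -1.8 log₁₀[(0.000368/3.7)^1.11 + 6.9/7.852e+04] = -1.8 log₁₀[3.61e-05 + 8.79e-05] = 7.032, so f = 0.02022.
Total minor-loss coefficient ΣK = 1·0.22 + 3·1.5 = 4.72.
ΔP = [f·L/D + ΣK]·(ρV²/2) = [0.02022·17.31/0.3804 + 4.72]·(0.555·4.314²/2) = [0.9202 + 4.72]·5.164 = 29.13 Pa.
ΔP = 29.13 Pa = 0.02913 kPa.

ΔP ≈ 0.02913 kPa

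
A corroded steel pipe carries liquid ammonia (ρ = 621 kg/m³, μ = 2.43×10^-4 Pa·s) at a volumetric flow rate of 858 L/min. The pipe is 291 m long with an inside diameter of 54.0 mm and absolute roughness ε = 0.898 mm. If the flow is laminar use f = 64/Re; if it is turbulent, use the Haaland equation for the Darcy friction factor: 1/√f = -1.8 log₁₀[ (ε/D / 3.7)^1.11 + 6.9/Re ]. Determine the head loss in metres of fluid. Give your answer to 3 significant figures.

h_f ≈ 487 m

Q = 858 L/min = 858/60000 = 0.0143 m³/s.
Cross-sectional area A = πD²/4 = π(0.054)²/4 = 0.00229 m²; mean velocity V = Q/A = 0.0143/0.00229 = 6.244 m/s.
Reynolds number Re = ρVD/μ = 621 · 6.244 · 0.054 / 0.000243 = 8.617e+05.
Re > 4000 → turbulent. Relative roughness ε/D = 0.000898/0.054 = 0.0166. Haaland: 1/√f = -1.8 log₁₀[(0.0166/3.7)^1.11 + 6.9/8.617e+05] = -1.8 log₁₀[0.00248 + 8.01e-06] = 4.687, so f = 0.04551.
Darcy-Weisbach: ΔP = f(L/D)(ρV²/2) = 0.04551·(291/0.054)·(621·6.244²/2) = 0.04551·5389·1.211e+04 = 2.969e+06 Pa.
Head loss h_f = ΔP/(ρg) = 2.969e+06/(621·9.81) = 487 m.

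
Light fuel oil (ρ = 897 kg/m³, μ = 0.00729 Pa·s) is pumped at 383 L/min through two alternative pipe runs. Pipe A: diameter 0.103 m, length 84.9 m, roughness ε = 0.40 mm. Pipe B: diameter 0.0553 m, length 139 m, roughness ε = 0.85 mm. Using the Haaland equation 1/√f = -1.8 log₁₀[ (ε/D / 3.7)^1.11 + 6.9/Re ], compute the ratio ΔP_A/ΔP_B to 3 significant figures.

ΔP_A/ΔP_B ≈ 0.0212

Pipe A: V = Q/A = 0.006383/0.008332 = 0.7661 m/s; Re = 9709; ε/D = 0.00388; Haaland → f = 0.03622; ΔP_A = f(L/D)(ρV²/2) = 7858 Pa.
Pipe B: V = Q/A = 0.006383/0.002402 = 2.658 m/s; Re = 1.808e+04; ε/D = 0.0154; Haaland → f = 0.04651; ΔP_B = f(L/D)(ρV²/2) = 3.703e+05 Pa.
ΔP_A/ΔP_B = 7858/3.703e+05 = 0.0212.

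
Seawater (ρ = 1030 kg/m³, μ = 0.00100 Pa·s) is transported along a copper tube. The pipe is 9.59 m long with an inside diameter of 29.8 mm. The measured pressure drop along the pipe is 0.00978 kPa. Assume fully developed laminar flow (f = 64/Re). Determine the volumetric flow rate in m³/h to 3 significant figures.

For laminar flow, f = 64/Re with Re = ρVD/μ, so Darcy-Weisbach reduces to ΔP = 32μLV/D². Solving for V: V = ΔP·D²/(32μL) = 9.78·(0.0298)²/(32·0.001·9.59) = 0.0283 m/s.
Check: Re = ρVD/μ = 1030·0.0283·0.0298/0.001 = 868.7 < 2300, so the laminar assumption holds.
Q = V·A = 0.0283·(π/4·0.0298²) = 1.974e-05 m³/s = 0.0711 m³/h.

Q ≈ 0.0711 m³/h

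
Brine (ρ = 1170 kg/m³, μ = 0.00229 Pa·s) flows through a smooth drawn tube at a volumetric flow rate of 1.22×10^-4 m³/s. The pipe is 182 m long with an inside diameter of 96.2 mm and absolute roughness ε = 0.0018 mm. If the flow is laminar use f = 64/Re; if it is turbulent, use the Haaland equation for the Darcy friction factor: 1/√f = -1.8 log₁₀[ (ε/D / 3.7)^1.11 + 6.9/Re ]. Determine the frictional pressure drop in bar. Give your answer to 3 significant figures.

Cross-sectional area A = πD²/4 = π(0.0962)²/4 = 0.007268 m²; mean velocity V = Q/A = 0.000122/0.007268 = 0.01678 m/s.
Reynolds number Re = ρVD/μ = 1170 · 0.01678 · 0.0962 / 0.00229 = 825.
Re < 2300 → laminar flow, so f = 64/Re = 64/825 = 0.07758 (the turbulent correlation is not needed).
Darcy-Weisbach: ΔP = f(L/D)(ρV²/2) = 0.07758·(182/0.0962)·(1170·0.01678²/2) = 0.07758·1892·0.1648 = 24.19 Pa.
ΔP = 24.19 Pa = 2.42×10^-4 bar.

ΔP ≈ 2.42×10^-4 bar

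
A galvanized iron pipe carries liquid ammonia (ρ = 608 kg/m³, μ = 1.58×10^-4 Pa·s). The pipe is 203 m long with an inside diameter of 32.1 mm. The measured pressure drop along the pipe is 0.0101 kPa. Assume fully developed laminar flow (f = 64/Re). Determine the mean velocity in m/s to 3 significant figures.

For laminar flow, f = 64/Re with Re = ρVD/μ, so Darcy-Weisbach reduces to ΔP = 32μLV/D². Solving for V: V = ΔP·D²/(32μL) = 10.1·(0.0321)²/(32·0.000158·203) = 0.01014 m/s.
Check: Re = ρVD/μ = 608·0.01014·0.0321/0.000158 = 1253 < 2300, so the laminar assumption holds.

V ≈ 0.0101 m/s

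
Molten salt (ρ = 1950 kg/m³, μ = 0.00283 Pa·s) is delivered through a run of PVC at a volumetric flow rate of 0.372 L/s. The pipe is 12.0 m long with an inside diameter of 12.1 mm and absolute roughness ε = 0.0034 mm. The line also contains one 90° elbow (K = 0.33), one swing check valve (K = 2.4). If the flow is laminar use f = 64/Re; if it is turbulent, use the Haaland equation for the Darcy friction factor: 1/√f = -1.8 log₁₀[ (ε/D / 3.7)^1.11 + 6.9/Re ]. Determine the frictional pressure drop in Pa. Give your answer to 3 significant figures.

Q = 0.372 L/s = 0.372/1000 = 0.000372 m³/s.
Cross-sectional area A = πD²/4 = π(0.0121)²/4 = 0.000115 m²; mean velocity V = Q/A = 0.000372/0.000115 = 3.235 m/s.
Reynolds number Re = ρVD/μ = 1950 · 3.235 · 0.0121 / 0.00283 = 2.697e+04.
Re > 4000 → turbulent. Relative roughness ε/D = 3.4e-06/0.0121 = 0.000281. Haaland: 1/√f = -1.8 log₁₀[(0.000281/3.7)^1.11 + 6.9/2.697e+04] = -1.8 log₁₀[2.68e-05 + 0.000256] = 6.388, so f = 0.02451.
Total minor-loss coefficient ΣK = 1·0.33 + 1·2.4 = 2.73.
ΔP = [f·L/D + ΣK]·(ρV²/2) = [0.02451·12/0.0121 + 2.73]·(1950·3.235²/2) = [24.3 + 2.73]·1.02e+04 = 2.758e+05 Pa.

ΔP ≈ 276000 Pa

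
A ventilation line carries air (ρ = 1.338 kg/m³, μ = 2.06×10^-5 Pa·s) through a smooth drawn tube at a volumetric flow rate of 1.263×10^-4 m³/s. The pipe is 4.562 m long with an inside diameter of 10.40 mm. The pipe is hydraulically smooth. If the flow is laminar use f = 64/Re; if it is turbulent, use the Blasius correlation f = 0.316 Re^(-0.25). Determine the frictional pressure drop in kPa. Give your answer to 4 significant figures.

Cross-sectional area A = πD²/4 = π(0.0104)²/4 = 8.495e-05 m²; mean velocity V = Q/A = 0.0001263/8.495e-05 = 1.487 m/s.
Reynolds number Re = ρVD/μ = 1.338 · 1.487 · 0.0104 / 2.06e-05 = 1004.
Re < 2300 → laminar flow, so f = 64/Re = 64/1004 = 0.06373 (the turbulent correlation is not needed).
Darcy-Weisbach: ΔP = f(L/D)(ρV²/2) = 0.06373·(4.562/0.0104)·(1.338·1.487²/2) = 0.06373·438.7·1.479 = 41.34 Pa.
ΔP = 41.34 Pa = 0.04134 kPa.

ΔP ≈ 0.04134 kPa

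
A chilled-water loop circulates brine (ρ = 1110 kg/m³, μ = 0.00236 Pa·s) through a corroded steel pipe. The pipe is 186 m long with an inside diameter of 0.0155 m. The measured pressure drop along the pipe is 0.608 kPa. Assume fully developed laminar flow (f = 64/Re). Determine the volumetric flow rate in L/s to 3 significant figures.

For laminar flow, f = 64/Re with Re = ρVD/μ, so Darcy-Weisbach reduces to ΔP = 32μLV/D². Solving for V: V = ΔP·D²/(32μL) = 608·(0.0155)²/(32·0.00236·186) = 0.0104 m/s.
Check: Re = ρVD/μ = 1110·0.0104·0.0155/0.00236 = 75.81 < 2300, so the laminar assumption holds.
Q = V·A = 0.0104·(π/4·0.0155²) = 1.962e-06 m³/s = 0.00196 L/s.

Q ≈ 0.00196 L/s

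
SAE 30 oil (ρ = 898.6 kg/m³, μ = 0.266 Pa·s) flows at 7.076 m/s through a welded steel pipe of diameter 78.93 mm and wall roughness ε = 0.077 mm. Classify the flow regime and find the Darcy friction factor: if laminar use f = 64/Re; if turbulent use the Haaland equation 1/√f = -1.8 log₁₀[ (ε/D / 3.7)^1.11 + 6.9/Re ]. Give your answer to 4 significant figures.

f ≈ 0.03392

Re = ρVD/μ = 898.6·7.076·0.07893/0.266 = 1887.
Re < 2300 → laminar, so f = 64/Re = 0.03392 (roughness is irrelevant in laminar flow).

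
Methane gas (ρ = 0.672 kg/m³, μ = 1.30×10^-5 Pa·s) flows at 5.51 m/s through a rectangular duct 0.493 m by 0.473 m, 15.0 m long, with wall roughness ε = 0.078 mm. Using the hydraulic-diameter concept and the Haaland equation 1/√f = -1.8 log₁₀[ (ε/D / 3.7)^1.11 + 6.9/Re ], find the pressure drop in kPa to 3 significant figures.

Hydraulic diameter D_h = 4A/P = 4·(0.493·0.473)/(2·(0.493+0.473)) = 0.9328/1.932 = 0.4828 m.
Re = ρVD_h/μ = 0.672·5.51·0.4828/1.3e-05 = 1.375e+05.
ε/D_h = 7.8e-05/0.4828 = 0.000162; Haaland gives 1/√f = -1.8 log₁₀[1.45e-05+5.02e-05] = 7.541, so f = 0.01759.
ΔP = f(L/D_h)(ρV²/2) = 0.01759·15/0.4828·10.2 = 5.573 Pa.
ΔP = 0.00557 kPa.

ΔP ≈ 0.00557 kPa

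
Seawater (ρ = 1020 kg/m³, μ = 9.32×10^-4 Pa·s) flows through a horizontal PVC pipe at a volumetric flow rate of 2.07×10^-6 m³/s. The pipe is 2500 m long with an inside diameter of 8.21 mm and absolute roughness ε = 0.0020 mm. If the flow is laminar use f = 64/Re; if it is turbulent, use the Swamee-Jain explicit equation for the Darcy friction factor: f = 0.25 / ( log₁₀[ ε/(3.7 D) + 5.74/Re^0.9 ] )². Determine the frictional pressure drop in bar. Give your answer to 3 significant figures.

Cross-sectional area A = πD²/4 = π(0.00821)²/4 = 5.294e-05 m²; mean velocity V = Q/A = 2.07e-06/5.294e-05 = 0.0391 m/s.
Reynolds number Re = ρVD/μ = 1020 · 0.0391 · 0.00821 / 0.000932 = 351.3.
Re < 2300 → laminar flow, so f = 64/Re = 64/351.3 = 0.1822 (the turbulent correlation is not needed).
Darcy-Weisbach: ΔP = f(L/D)(ρV²/2) = 0.1822·(2500/0.00821)·(1020·0.0391²/2) = 0.1822·3.045e+05·0.7798 = 4.325e+04 Pa.
ΔP = 4.325e+04 Pa = 0.433 bar.

ΔP ≈ 0.433 bar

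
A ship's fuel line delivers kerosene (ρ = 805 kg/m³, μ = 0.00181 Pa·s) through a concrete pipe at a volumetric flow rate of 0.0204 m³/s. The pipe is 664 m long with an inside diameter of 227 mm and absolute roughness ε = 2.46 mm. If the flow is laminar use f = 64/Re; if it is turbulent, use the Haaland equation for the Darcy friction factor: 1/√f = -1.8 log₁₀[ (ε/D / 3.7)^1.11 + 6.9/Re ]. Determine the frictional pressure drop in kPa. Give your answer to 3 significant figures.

ΔP ≈ 12.0 kPa

Cross-sectional area A = πD²/4 = π(0.227)²/4 = 0.04047 m²; mean velocity V = Q/A = 0.0204/0.04047 = 0.5041 m/s.
Reynolds number Re = ρVD/μ = 805 · 0.5041 · 0.227 / 0.00181 = 5.089e+04.
Re > 4000 → turbulent. Relative roughness ε/D = 0.00246/0.227 = 0.0108. Haaland: 1/√f = -1.8 log₁₀[(0.0108/3.7)^1.11 + 6.9/5.089e+04] = -1.8 log₁₀[0.00154 + 0.000136] = 4.996, so f = 0.04007.
Darcy-Weisbach: ΔP = f(L/D)(ρV²/2) = 0.04007·(664/0.227)·(805·0.5041²/2) = 0.04007·2925·102.3 = 1.199e+04 Pa.
ΔP = 1.199e+04 Pa = 12.0 kPa.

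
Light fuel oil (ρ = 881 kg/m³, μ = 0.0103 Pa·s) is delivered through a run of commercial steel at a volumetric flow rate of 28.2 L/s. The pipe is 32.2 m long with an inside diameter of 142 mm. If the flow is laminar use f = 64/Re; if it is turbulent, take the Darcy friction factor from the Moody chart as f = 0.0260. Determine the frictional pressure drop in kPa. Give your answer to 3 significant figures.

ΔP ≈ 8.23 kPa

Q = 28.2 L/s = 28.2/1000 = 0.0282 m³/s.
Cross-sectional area A = πD²/4 = π(0.142)²/4 = 0.01584 m²; mean velocity V = Q/A = 0.0282/0.01584 = 1.781 m/s.
Reynolds number Re = ρVD/μ = 881 · 1.781 · 0.142 / 0.0103 = 2.163e+04.
Re > 4000 → turbulent; use the Moody-chart value f = 0.0260.
Darcy-Weisbach: ΔP = f(L/D)(ρV²/2) = 0.026·(32.2/0.142)·(881·1.781²/2) = 0.026·226.8·1397 = 8235 Pa.
ΔP = 8235 Pa = 8.23 kPa.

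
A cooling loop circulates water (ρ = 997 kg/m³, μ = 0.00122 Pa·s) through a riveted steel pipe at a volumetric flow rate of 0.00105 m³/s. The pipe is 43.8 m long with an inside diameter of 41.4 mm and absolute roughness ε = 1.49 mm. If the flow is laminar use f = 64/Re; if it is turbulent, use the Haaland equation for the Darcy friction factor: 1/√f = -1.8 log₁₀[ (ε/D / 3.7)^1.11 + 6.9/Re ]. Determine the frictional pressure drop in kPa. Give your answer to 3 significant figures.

Cross-sectional area A = πD²/4 = π(0.0414)²/4 = 0.001346 m²; mean velocity V = Q/A = 0.00105/0.001346 = 0.78 m/s.
Reynolds number Re = ρVD/μ = 997 · 0.78 · 0.0414 / 0.00122 = 2.639e+04.
Re > 4000 → turbulent. Relative roughness ε/D = 0.00149/0.0414 = 0.036. Haaland: 1/√f = -1.8 log₁₀[(0.036/3.7)^1.11 + 6.9/2.639e+04] = -1.8 log₁₀[0.00584 + 0.000261] = 3.986, so f = 0.06295.
Darcy-Weisbach: ΔP = f(L/D)(ρV²/2) = 0.06295·(43.8/0.0414)·(997·0.78²/2) = 0.06295·1058·303.3 = 2.02e+04 Pa.
ΔP = 2.02e+04 Pa = 20.2 kPa.

ΔP ≈ 20.2 kPa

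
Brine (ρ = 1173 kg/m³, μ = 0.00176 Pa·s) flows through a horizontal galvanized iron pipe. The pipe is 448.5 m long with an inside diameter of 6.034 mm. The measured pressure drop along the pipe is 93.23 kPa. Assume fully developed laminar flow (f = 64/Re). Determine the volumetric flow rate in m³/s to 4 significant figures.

For laminar flow, f = 64/Re with Re = ρVD/μ, so Darcy-Weisbach reduces to ΔP = 32μLV/D². Solving for V: V = ΔP·D²/(32μL) = 9.323e+04·(0.006034)²/(32·0.00176·448.5) = 0.1344 m/s.
Check: Re = ρVD/μ = 1173·0.1344·0.006034/0.00176 = 540.4 < 2300, so the laminar assumption holds.
Q = V·A = 0.1344·(π/4·0.006034²) = 3.843e-06 m³/s = 3.843×10^-6 m³/s.

Q ≈ 3.843×10^-6 m³/s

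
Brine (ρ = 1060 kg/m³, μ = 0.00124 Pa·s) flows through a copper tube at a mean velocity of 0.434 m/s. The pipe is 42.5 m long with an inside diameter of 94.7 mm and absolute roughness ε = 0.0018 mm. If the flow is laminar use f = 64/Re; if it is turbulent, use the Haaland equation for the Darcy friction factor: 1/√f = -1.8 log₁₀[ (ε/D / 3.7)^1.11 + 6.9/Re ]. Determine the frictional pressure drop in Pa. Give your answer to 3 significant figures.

ΔP ≈ 1010 Pa

Reynolds number Re = ρVD/μ = 1060 · 0.434 · 0.0947 / 0.00124 = 3.513e+04.
Re > 4000 → turbulent. Relative roughness ε/D = 1.8e-06/0.0947 = 1.9e-05. Haaland: 1/√f = -1.8 log₁₀[(1.9e-05/3.7)^1.11 + 6.9/3.513e+04] = -1.8 log₁₀[1.35e-06 + 0.000196] = 6.667, so f = 0.0225.
Darcy-Weisbach: ΔP = f(L/D)(ρV²/2) = 0.0225·(42.5/0.0947)·(1060·0.434²/2) = 0.0225·448.8·99.83 = 1008 Pa.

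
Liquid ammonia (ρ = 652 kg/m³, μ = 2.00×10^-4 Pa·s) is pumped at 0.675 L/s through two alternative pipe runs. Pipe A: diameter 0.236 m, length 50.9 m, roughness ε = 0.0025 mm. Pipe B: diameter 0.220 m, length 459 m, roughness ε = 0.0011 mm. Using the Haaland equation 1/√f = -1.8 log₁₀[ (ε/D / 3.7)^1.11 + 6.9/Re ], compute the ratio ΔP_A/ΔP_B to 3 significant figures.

ΔP_A/ΔP_B ≈ 0.0796

Pipe A: V = Q/A = 0.000675/0.04374 = 0.01543 m/s; Re = 1.187e+04; ε/D = 1.06e-05; Haaland → f = 0.02949; ΔP_A = f(L/D)(ρV²/2) = 0.4937 Pa.
Pipe B: V = Q/A = 0.000675/0.03801 = 0.01776 m/s; Re = 1.274e+04; ε/D = 5e-06; Haaland → f = 0.02894; ΔP_B = f(L/D)(ρV²/2) = 6.206 Pa.
ΔP_A/ΔP_B = 0.4937/6.206 = 0.0796.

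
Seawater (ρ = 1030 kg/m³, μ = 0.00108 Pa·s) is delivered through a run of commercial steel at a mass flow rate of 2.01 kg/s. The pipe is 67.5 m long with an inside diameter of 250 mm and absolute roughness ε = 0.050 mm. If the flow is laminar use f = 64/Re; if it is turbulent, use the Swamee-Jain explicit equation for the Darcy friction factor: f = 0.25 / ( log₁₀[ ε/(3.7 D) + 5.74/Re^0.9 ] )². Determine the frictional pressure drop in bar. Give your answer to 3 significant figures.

A = πD²/4 = π(0.25)²/4 = 0.04909 m²; mean velocity V = ṁ/(ρA) = 2.01/(1030 · 0.04909) = 0.03975 m/s.
Reynolds number Re = ρVD/μ = 1030 · 0.03975 · 0.25 / 0.00108 = 9479.
Re > 4000 → turbulent. Relative roughness ε/D = 5e-05/0.25 = 0.0002. Swamee-Jain: f = 0.25/(log₁₀[0.0002/3.7 + 5.74/9479^0.9])² = 0.25/(log₁₀[5.41e-05 + 0.00151])² = 0.25/(-2.805)² = 0.03178.
Darcy-Weisbach: ΔP = f(L/D)(ρV²/2) = 0.03178·(67.5/0.25)·(1030·0.03975²/2) = 0.03178·270·0.8139 = 6.983 Pa.
ΔP = 6.983 Pa = 6.98×10^-5 bar.

ΔP ≈ 6.98×10^-5 bar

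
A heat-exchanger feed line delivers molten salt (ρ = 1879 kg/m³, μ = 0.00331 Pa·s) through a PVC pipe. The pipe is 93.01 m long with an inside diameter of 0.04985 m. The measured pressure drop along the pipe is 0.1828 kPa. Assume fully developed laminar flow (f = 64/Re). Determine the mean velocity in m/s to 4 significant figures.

For laminar flow, f = 64/Re with Re = ρVD/μ, so Darcy-Weisbach reduces to ΔP = 32μLV/D². Solving for V: V = ΔP·D²/(32μL) = 182.8·(0.04985)²/(32·0.00331·93.01) = 0.04611 m/s.
Check: Re = ρVD/μ = 1879·0.04611·0.04985/0.00331 = 1305 < 2300, so the laminar assumption holds.

V ≈ 0.04611 m/s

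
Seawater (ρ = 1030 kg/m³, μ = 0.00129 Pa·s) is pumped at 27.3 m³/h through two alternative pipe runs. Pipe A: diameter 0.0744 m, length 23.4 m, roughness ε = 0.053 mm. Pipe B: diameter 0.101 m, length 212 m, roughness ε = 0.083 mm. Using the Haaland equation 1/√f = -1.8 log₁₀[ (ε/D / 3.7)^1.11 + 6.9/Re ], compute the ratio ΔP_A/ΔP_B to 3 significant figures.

ΔP_A/ΔP_B ≈ 0.483

Pipe A: V = Q/A = 0.007583/0.004347 = 1.744 m/s; Re = 1.036e+05; ε/D = 0.000712; Haaland → f = 0.02084; ΔP_A = f(L/D)(ρV²/2) = 1.027e+04 Pa.
Pipe B: V = Q/A = 0.007583/0.008012 = 0.9465 m/s; Re = 7.633e+04; ε/D = 0.000822; Haaland → f = 0.02197; ΔP_B = f(L/D)(ρV²/2) = 2.127e+04 Pa.
ΔP_A/ΔP_B = 1.027e+04/2.127e+04 = 0.483.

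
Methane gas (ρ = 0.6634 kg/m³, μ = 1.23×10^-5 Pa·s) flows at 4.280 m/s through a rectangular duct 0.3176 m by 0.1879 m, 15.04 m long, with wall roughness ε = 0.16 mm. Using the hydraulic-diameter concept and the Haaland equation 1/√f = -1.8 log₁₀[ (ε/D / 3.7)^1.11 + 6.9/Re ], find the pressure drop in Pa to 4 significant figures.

Hydraulic diameter D_h = 4A/P = 4·(0.3176·0.1879)/(2·(0.3176+0.1879)) = 0.2387/1.011 = 0.2361 m.
Re = ρVD_h/μ = 0.6634·4.28·0.2361/1.23e-05 = 5.45e+04.
ε/D_h = 0.00016/0.2361 = 0.000678; Haaland gives 1/√f = -1.8 log₁₀[7.11e-05+0.000127] = 6.667, so f = 0.0225.
ΔP = f(L/D_h)(ρV²/2) = 0.0225·15.04/0.2361·6.076 = 8.707 Pa.

ΔP ≈ 8.707 Pa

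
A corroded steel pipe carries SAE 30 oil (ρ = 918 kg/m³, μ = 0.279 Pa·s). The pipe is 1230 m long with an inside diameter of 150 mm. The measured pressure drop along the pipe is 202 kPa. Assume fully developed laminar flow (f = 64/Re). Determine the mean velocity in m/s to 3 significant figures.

For laminar flow, f = 64/Re with Re = ρVD/μ, so Darcy-Weisbach reduces to ΔP = 32μLV/D². Solving for V: V = ΔP·D²/(32μL) = 2.02e+05·(0.15)²/(32·0.279·1230) = 0.4139 m/s.
Check: Re = ρVD/μ = 918·0.4139·0.15/0.279 = 204.3 < 2300, so the laminar assumption holds.

V ≈ 0.414 m/s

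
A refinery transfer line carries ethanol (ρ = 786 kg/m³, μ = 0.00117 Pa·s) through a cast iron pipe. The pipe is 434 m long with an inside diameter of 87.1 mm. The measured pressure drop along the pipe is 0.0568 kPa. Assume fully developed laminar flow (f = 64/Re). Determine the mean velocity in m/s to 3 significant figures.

For laminar flow, f = 64/Re with Re = ρVD/μ, so Darcy-Weisbach reduces to ΔP = 32μLV/D². Solving for V: V = ΔP·D²/(32μL) = 56.8·(0.0871)²/(32·0.00117·434) = 0.02652 m/s.
Check: Re = ρVD/μ = 786·0.02652·0.0871/0.00117 = 1552 < 2300, so the laminar assumption holds.

V ≈ 0.0265 m/s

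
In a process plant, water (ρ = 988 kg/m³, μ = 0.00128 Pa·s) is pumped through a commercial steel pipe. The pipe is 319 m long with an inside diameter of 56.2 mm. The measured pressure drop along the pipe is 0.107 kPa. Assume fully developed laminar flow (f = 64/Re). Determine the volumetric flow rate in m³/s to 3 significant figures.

Q ≈ 6.42×10^-5 m³/s

For laminar flow, f = 64/Re with Re = ρVD/μ, so Darcy-Weisbach reduces to ΔP = 32μLV/D². Solving for V: V = ΔP·D²/(32μL) = 107·(0.0562)²/(32·0.00128·319) = 0.02586 m/s.
Check: Re = ρVD/μ = 988·0.02586·0.0562/0.00128 = 1122 < 2300, so the laminar assumption holds.
Q = V·A = 0.02586·(π/4·0.0562²) = 6.416e-05 m³/s = 6.42×10^-5 m³/s.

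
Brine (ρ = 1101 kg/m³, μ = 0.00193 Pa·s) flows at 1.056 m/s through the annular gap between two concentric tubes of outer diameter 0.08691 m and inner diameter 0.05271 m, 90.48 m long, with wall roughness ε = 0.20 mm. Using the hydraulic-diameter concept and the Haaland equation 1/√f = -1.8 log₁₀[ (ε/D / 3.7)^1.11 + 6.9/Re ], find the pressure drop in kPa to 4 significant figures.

ΔP ≈ 57.45 kPa

Hydraulic diameter D_h = 4A/P = D_o - D_i = 0.08691 - 0.05271 = 0.0342 m.
Re = ρVD_h/μ = 1101·1.056·0.0342/0.00193 = 2.06e+04.
ε/D_h = 0.0002/0.0342 = 0.00585; Haaland gives 1/√f = -1.8 log₁₀[0.000777+0.000335] = 5.317, so f = 0.03538.
ΔP = f(L/D_h)(ρV²/2) = 0.03538·90.48/0.0342·613.9 = 5.745e+04 Pa.
ΔP = 57.45 kPa.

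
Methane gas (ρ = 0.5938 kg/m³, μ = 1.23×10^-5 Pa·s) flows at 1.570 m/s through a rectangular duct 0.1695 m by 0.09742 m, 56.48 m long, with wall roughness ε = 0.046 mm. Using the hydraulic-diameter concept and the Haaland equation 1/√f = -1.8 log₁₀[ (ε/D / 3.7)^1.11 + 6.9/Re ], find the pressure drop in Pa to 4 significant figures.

ΔP ≈ 10.65 Pa

Hydraulic diameter D_h = 4A/P = 4·(0.1695·0.09742)/(2·(0.1695+0.09742)) = 0.06605/0.5338 = 0.1237 m.
Re = ρVD_h/μ = 0.5938·1.57·0.1237/1.23e-05 = 9378.
ε/D_h = 4.6e-05/0.1237 = 0.000372; Haaland gives 1/√f = -1.8 log₁₀[3.65e-05+0.000736] = 5.602, so f = 0.03186.
ΔP = f(L/D_h)(ρV²/2) = 0.03186·56.48/0.1237·0.7318 = 10.65 Pa.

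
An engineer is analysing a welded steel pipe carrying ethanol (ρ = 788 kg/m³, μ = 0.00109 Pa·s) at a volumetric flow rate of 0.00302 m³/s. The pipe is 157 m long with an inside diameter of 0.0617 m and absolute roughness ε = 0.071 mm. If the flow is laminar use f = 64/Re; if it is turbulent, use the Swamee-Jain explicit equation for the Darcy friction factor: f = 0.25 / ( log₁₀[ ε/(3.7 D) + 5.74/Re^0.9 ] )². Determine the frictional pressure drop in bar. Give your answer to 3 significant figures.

ΔP ≈ 0.255 bar

Cross-sectional area A = πD²/4 = π(0.0617)²/4 = 0.00299 m²; mean velocity V = Q/A = 0.00302/0.00299 = 1.01 m/s.
Reynolds number Re = ρVD/μ = 788 · 1.01 · 0.0617 / 0.00109 = 4.505e+04.
Re > 4000 → turbulent. Relative roughness ε/D = 7.1e-05/0.0617 = 0.00115. Swamee-Jain: f = 0.25/(log₁₀[0.00115/3.7 + 5.74/4.505e+04^0.9])² = 0.25/(log₁₀[0.000311 + 0.000372])² = 0.25/(-3.166)² = 0.02495.
Darcy-Weisbach: ΔP = f(L/D)(ρV²/2) = 0.02495·(157/0.0617)·(788·1.01²/2) = 0.02495·2545·402 = 2.552e+04 Pa.
ΔP = 2.552e+04 Pa = 0.255 bar.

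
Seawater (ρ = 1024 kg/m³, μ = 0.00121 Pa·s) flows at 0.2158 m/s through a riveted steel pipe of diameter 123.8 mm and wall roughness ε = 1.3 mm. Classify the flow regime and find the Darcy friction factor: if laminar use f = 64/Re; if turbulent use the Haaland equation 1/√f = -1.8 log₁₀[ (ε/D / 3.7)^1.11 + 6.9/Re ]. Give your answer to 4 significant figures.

f ≈ 0.04093

Re = ρVD/μ = 1024·0.2158·0.1238/0.00121 = 2.261e+04.
Re > 4000 → turbulent. ε/D = 0.0013/0.1238 = 0.0105; Haaland: 1/√f = -1.8 log₁₀[0.00149 + 0.000305] = 4.943, so f = 0.04093.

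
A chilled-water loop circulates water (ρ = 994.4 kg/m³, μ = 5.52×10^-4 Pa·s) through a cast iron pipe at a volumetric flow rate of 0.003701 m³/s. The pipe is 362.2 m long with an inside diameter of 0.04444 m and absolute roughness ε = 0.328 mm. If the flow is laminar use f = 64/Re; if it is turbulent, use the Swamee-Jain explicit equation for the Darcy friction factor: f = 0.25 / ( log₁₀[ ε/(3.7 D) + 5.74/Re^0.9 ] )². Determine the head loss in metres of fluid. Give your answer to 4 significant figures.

h_f ≈ 82.41 m

Cross-sectional area A = πD²/4 = π(0.04444)²/4 = 0.001551 m²; mean velocity V = Q/A = 0.003701/0.001551 = 2.386 m/s.
Reynolds number Re = ρVD/μ = 994.4 · 2.386 · 0.04444 / 0.000552 = 1.91e+05.
Re > 4000 → turbulent. Relative roughness ε/D = 0.000328/0.04444 = 0.00738. Swamee-Jain: f = 0.25/(log₁₀[0.00738/3.7 + 5.74/1.91e+05^0.9])² = 0.25/(log₁₀[0.00199 + 0.000101])² = 0.25/(-2.679)² = 0.03484.
Darcy-Weisbach: ΔP = f(L/D)(ρV²/2) = 0.03484·(362.2/0.04444)·(994.4·2.386²/2) = 0.03484·8150·2831 = 8.039e+05 Pa.
Head loss h_f = ΔP/(ρg) = 8.039e+05/(994.4·9.81) = 82.41 m.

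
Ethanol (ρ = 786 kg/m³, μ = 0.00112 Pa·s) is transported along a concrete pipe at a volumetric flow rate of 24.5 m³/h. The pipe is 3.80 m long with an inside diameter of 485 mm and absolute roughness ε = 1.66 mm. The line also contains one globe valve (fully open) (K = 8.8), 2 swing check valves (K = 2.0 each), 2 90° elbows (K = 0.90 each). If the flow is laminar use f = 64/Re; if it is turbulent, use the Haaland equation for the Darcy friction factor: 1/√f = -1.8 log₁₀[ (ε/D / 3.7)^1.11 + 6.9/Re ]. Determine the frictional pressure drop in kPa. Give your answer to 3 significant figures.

Q = 24.5 m³/h = 24.5/3600 = 0.006806 m³/s.
Cross-sectional area A = πD²/4 = π(0.485)²/4 = 0.1847 m²; mean velocity V = Q/A = 0.006806/0.1847 = 0.03684 m/s.
Reynolds number Re = ρVD/μ = 786 · 0.03684 · 0.485 / 0.00112 = 1.254e+04.
Re > 4000 → turbulent. Relative roughness ε/D = 0.00166/0.485 = 0.00342. Haaland: 1/√f = -1.8 log₁₀[(0.00342/3.7)^1.11 + 6.9/1.254e+04] = -1.8 log₁₀[0.000429 + 0.00055] = 5.416, so f = 0.03409.
Total minor-loss coefficient ΣK = 1·8.8 + 2·2 + 2·0.9 = 14.6.
ΔP = [f·L/D + ΣK]·(ρV²/2) = [0.03409·3.8/0.485 + 14.6]·(786·0.03684²/2) = [0.2671 + 14.6]·0.5333 = 7.929 Pa.
ΔP = 7.929 Pa = 0.00793 kPa.

ΔP ≈ 0.00793 kPa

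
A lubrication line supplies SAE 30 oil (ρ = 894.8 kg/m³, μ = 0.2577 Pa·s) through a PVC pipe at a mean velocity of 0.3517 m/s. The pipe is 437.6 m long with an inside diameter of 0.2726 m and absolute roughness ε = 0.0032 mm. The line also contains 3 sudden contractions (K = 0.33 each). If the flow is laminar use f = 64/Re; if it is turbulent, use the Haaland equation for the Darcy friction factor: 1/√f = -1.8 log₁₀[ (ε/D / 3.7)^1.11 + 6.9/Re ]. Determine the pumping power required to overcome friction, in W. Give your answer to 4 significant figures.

Reynolds number Re = ρVD/μ = 894.8 · 0.3517 · 0.2726 / 0.258 = 332.9.
Re < 2300 → laminar flow, so f = 64/Re = 64/332.9 = 0.1923 (the turbulent correlation is not needed).
Total minor-loss coefficient ΣK = 3·0.33 = 0.99.
ΔP = [f·L/D + ΣK]·(ρV²/2) = [0.1923·437.6/0.2726 + 0.99]·(894.8·0.3517²/2) = [308.6 + 0.99]·55.34 = 1.713e+04 Pa.
Q = V·A = 0.3517·0.05836 = 0.02053 m³/s.
Pumping power P = QΔP = 0.02053·1.713e+04 = 351.70 W = 351.7 W.

P ≈ 351.7 W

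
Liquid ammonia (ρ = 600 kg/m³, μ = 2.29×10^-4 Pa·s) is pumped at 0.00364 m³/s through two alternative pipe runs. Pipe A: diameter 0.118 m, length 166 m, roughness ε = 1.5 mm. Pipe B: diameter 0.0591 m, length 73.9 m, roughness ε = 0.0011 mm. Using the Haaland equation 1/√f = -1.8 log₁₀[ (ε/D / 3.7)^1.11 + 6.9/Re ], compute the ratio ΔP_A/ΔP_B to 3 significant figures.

ΔP_A/ΔP_B ≈ 0.190

Pipe A: V = Q/A = 0.00364/0.01094 = 0.3328 m/s; Re = 1.029e+05; ε/D = 0.0127; Haaland → f = 0.04173; ΔP_A = f(L/D)(ρV²/2) = 1951 Pa.
Pipe B: V = Q/A = 0.00364/0.002743 = 1.327 m/s; Re = 2.055e+05; ε/D = 1.86e-05; Haaland → f = 0.01554; ΔP_B = f(L/D)(ρV²/2) = 1.026e+04 Pa.
ΔP_A/ΔP_B = 1951/1.026e+04 = 0.190.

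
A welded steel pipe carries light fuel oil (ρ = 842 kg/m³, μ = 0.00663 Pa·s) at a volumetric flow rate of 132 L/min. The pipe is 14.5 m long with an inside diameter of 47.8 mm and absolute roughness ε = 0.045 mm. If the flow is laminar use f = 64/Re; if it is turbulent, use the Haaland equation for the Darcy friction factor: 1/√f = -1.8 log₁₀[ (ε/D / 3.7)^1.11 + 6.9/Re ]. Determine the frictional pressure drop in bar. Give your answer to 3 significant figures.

ΔP ≈ 0.0664 bar

Q = 132 L/min = 132/60000 = 0.0022 m³/s.
Cross-sectional area A = πD²/4 = π(0.0478)²/4 = 0.001795 m²; mean velocity V = Q/A = 0.0022/0.001795 = 1.226 m/s.
Reynolds number Re = ρVD/μ = 842 · 1.226 · 0.0478 / 0.00663 = 7442.
Re > 4000 → turbulent. Relative roughness ε/D = 4.5e-05/0.0478 = 0.000941. Haaland: 1/√f = -1.8 log₁₀[(0.000941/3.7)^1.11 + 6.9/7442] = -1.8 log₁₀[0.000102 + 0.000927] = 5.377, so f = 0.03458.
Darcy-Weisbach: ΔP = f(L/D)(ρV²/2) = 0.03458·(14.5/0.0478)·(842·1.226²/2) = 0.03458·303.3·632.8 = 6638 Pa.
ΔP = 6638 Pa = 0.0664 bar.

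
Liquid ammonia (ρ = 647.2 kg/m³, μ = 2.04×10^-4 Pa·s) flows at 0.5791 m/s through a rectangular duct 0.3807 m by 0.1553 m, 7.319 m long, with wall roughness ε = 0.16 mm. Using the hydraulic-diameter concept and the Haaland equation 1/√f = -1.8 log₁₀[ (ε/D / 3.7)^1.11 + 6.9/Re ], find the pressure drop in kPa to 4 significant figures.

ΔP ≈ 0.06847 kPa

Hydraulic diameter D_h = 4A/P = 4·(0.3807·0.1553)/(2·(0.3807+0.1553)) = 0.2365/1.072 = 0.2206 m.
Re = ρVD_h/μ = 647.2·0.5791·0.2206/0.000204 = 4.053e+05.
ε/D_h = 0.00016/0.2206 = 0.000725; Haaland gives 1/√f = -1.8 log₁₀[7.66e-05+1.7e-05] = 7.251, so f = 0.01902.
ΔP = f(L/D_h)(ρV²/2) = 0.01902·7.319/0.2206·108.5 = 68.47 Pa.
ΔP = 0.06847 kPa.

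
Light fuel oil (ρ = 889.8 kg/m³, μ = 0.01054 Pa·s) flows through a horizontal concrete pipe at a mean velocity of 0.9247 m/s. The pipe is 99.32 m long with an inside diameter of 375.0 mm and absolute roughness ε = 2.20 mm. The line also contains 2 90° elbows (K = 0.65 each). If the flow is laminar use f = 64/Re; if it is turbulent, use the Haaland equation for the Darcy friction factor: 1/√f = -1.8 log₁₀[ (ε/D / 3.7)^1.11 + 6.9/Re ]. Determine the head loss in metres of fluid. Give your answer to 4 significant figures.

h_f ≈ 0.4543 m

Reynolds number Re = ρVD/μ = 889.8 · 0.9247 · 0.375 / 0.0105 = 2.927e+04.
Re > 4000 → turbulent. Relative roughness ε/D = 0.0022/0.375 = 0.00587. Haaland: 1/√f = -1.8 log₁₀[(0.00587/3.7)^1.11 + 6.9/2.927e+04] = -1.8 log₁₀[0.00078 + 0.000236] = 5.388, so f = 0.03445.
Total minor-loss coefficient ΣK = 2·0.65 = 1.3.
ΔP = [f·L/D + ΣK]·(ρV²/2) = [0.03445·99.32/0.375 + 1.3]·(889.8·0.9247²/2) = [9.124 + 1.3]·380.4 = 3966 Pa.
Head loss h_f = ΔP/(ρg) = 3966/(889.8·9.81) = 0.4543 m.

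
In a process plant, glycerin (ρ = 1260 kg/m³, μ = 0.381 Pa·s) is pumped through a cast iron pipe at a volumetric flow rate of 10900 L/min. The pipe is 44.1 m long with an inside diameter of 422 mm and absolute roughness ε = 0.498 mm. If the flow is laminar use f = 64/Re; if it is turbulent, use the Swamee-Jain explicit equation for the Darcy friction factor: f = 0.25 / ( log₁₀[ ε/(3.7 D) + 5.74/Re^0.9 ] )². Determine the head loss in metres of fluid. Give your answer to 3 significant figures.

h_f ≈ 0.317 m

Q = 10900 L/min = 10900/60000 = 0.1817 m³/s.
Cross-sectional area A = πD²/4 = π(0.422)²/4 = 0.1399 m²; mean velocity V = Q/A = 0.1817/0.1399 = 1.299 m/s.
Reynolds number Re = ρVD/μ = 1260 · 1.299 · 0.422 / 0.381 = 1813.
Re < 2300 → laminar flow, so f = 64/Re = 64/1813 = 0.03531 (the turbulent correlation is not needed).
Darcy-Weisbach: ΔP = f(L/D)(ρV²/2) = 0.03531·(44.1/0.422)·(1260·1.299²/2) = 0.03531·104.5·1063 = 3921 Pa.
Head loss h_f = ΔP/(ρg) = 3921/(1260·9.81) = 0.317 m.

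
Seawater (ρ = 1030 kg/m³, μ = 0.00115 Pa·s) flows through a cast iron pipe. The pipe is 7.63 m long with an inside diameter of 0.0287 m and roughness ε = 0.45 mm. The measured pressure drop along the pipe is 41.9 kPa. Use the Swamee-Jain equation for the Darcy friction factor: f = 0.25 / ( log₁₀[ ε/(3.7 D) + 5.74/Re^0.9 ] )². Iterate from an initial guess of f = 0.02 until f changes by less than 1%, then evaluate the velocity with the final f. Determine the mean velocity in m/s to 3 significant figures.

Rearranging Darcy-Weisbach: V = √(2·ΔP·D/(f·L·ρ)). With ε/D = 0.00045/0.0287 = 0.0157, iterate starting from f = 0.02:
  f = 0.02 → V = √(2·4.19e+04·0.0287/(0.02·7.63·1030)) = 3.912 m/s; Re = ρVD/μ = 1.006e+05; f → 0.04509
  f = 0.04509 → V = 2.605 m/s; Re = 6.697e+04; f → 0.04539
Converged (Δf/f < 1%). With the final f = 0.04539: V = √(2·4.19e+04·0.0287/(0.04539·7.63·1030)) = 2.597 m/s.

V ≈ 2.60 m/s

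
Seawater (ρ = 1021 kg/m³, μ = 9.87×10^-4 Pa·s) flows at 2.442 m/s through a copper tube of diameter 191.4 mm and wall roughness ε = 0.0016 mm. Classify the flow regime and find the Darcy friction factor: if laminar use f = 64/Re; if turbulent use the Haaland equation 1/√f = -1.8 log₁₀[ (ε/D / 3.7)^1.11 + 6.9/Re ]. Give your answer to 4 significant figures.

f ≈ 0.01323

Re = ρVD/μ = 1021·2.442·0.1914/0.000987 = 4.835e+05.
Re > 4000 → turbulent. ε/D = 1.6e-06/0.1914 = 8.36e-06; Haaland: 1/√f = -1.8 log₁₀[5.41e-07 + 1.43e-05] = 8.693, so f = 0.01323.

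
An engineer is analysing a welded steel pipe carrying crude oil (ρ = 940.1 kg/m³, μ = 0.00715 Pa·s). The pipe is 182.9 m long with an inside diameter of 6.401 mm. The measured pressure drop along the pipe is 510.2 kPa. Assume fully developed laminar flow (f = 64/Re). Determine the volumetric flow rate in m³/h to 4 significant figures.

For laminar flow, f = 64/Re with Re = ρVD/μ, so Darcy-Weisbach reduces to ΔP = 32μLV/D². Solving for V: V = ΔP·D²/(32μL) = 5.102e+05·(0.006401)²/(32·0.00715·182.9) = 0.4995 m/s.
Check: Re = ρVD/μ = 940.1·0.4995·0.006401/0.00715 = 420.4 < 2300, so the laminar assumption holds.
Q = V·A = 0.4995·(π/4·0.006401²) = 1.608e-05 m³/s = 0.05787 m³/h.

Q ≈ 0.05787 m³/h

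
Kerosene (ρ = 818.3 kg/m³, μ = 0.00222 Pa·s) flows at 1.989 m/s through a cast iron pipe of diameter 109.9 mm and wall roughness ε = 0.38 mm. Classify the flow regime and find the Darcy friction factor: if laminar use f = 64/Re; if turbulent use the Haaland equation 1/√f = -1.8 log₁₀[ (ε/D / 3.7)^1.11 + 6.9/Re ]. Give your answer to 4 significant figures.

f ≈ 0.02861

Re = ρVD/μ = 818.3·1.989·0.1099/0.00222 = 8.057e+04.
Re > 4000 → turbulent. ε/D = 0.00038/0.1099 = 0.00346; Haaland: 1/√f = -1.8 log₁₀[0.000434 + 8.56e-05] = 5.912, so f = 0.02861.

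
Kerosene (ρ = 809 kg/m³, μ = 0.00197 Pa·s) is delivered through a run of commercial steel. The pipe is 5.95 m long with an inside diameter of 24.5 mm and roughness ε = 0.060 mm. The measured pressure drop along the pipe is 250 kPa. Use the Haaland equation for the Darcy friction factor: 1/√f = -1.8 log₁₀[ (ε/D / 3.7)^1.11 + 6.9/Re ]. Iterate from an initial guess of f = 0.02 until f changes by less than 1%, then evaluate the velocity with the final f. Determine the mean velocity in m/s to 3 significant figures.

V ≈ 9.87 m/s

Rearranging Darcy-Weisbach: V = √(2·ΔP·D/(f·L·ρ)). With ε/D = 6e-05/0.0245 = 0.00245, iterate starting from f = 0.02:
  f = 0.02 → V = √(2·2.5e+05·0.0245/(0.02·5.95·809)) = 11.28 m/s; Re = ρVD/μ = 1.135e+05; f → 0.02596
  f = 0.02596 → V = 9.9 m/s; Re = 9.961e+04; f → 0.02612
Converged (Δf/f < 1%). With the final f = 0.02612: V = √(2·2.5e+05·0.0245/(0.02612·5.95·809)) = 9.871 m/s.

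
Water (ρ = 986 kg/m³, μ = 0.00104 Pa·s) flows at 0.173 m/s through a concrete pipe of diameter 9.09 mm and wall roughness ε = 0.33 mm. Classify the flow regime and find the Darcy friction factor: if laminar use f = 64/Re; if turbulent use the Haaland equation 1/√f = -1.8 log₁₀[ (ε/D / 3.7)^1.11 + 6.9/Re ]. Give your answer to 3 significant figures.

Re = ρVD/μ = 986·0.173·0.00909/0.00104 = 1491.
Re < 2300 → laminar, so f = 64/Re = 0.04293 (roughness is irrelevant in laminar flow).

f ≈ 0.0429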